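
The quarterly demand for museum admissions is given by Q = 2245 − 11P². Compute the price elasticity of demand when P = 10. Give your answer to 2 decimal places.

At P = 10, Q = 1145.
dQ/dP = −22P = -220.
ε = (dQ/dP)(P/Q) = (-220)(10/1145).
|ε| > 1, so demand is elastic at this price.

-1.92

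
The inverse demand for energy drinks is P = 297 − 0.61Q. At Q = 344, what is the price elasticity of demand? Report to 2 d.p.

-0.42

At Q = 344, P = 297 − 0.61(344) = 87.16.
dP/dQ = −0.61, so dQ/dP = 1/(−0.61) = -1.639.
ε = (dQ/dP)(P/Q) = (-1.639)(87.16/344).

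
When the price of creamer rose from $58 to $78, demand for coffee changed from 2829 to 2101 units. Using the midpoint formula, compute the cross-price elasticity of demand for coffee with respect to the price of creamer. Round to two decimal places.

-1.00

ΔQ_x = 2101 − 2829 = -728; ΔP_y = 78 − 58 = 20.
Midpoints: P̄_y = 68.00, Q̄_x = 2465.0.
ε_xy = (ΔQ_x/ΔP_y)(P̄_y/Q̄_x) = (-728/20)(68.00/2465.0).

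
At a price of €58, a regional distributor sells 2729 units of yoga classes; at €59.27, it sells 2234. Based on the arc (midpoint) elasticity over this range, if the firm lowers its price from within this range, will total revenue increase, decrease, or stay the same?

Arc ε = (-495/1.27)(58.64/2481.5) ≈ -9.210.
|ε| = 9.21 > 1, so demand is elastic. A price cut therefore raises total revenue.

increase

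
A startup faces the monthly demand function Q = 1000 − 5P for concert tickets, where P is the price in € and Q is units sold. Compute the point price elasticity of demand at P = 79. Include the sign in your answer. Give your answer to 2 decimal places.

At P = 79, Q = 605.
dQ/dP = −5.
ε = (dQ/dP)(P/Q) = (-5)(79/605).

-0.65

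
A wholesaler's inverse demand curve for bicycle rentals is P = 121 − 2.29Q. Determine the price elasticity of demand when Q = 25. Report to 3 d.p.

-1.114

At Q = 25, P = 121 − 2.29(25) = 63.75.
dP/dQ = −2.29, so dQ/dP = 1/(−2.29) = -0.437.
ε = (dQ/dP)(P/Q) = (-0.437)(63.75/25).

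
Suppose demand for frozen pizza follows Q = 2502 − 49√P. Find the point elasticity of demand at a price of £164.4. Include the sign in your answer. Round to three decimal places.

At P = 164.4, Q = 1873.729.
dQ/dP = −49/(2√P) = -1.911.
ε = (dQ/dP)(P/Q) = (-1.911)(164.4/1873.729).
|ε| < 1, so demand is inelastic at this price.

-0.168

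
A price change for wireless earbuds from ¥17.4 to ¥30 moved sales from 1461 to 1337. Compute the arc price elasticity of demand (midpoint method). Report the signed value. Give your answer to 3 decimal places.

-0.167

ΔQ = 1337 − 1461 = -124; ΔP = 30 − 17.4 = 12.6.
Midpoints: P̄ = 23.70, Q̄ = 1399.0.
ε = (ΔQ/ΔP)(P̄/Q̄) = (-124/12.6)(23.70/1399.0).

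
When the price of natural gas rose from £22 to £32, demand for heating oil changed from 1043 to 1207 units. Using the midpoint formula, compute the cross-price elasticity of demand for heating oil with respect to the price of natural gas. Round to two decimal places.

0.39

ΔQ_x = 1207 − 1043 = 164; ΔP_y = 32 − 22 = 10.
Midpoints: P̄_y = 27.00, Q̄_x = 1125.0.
ε_xy = (ΔQ_x/ΔP_y)(P̄_y/Q̄_x) = (164/10)(27.00/1125.0).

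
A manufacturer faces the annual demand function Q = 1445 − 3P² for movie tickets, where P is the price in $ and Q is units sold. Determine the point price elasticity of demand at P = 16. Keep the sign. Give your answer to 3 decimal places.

-2.269

At P = 16, Q = 677.
dQ/dP = −6P = -96.
ε = (dQ/dP)(P/Q) = (-96)(16/677).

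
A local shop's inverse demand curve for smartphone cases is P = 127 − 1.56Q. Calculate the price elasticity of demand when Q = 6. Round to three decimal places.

At Q = 6, P = 127 − 1.56(6) = 117.64.
dP/dQ = −1.56, so dQ/dP = 1/(−1.56) = -0.641.
ε = (dQ/dP)(P/Q) = (-0.641)(117.64/6).

-12.568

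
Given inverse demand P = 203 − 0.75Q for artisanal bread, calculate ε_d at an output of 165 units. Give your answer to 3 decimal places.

At Q = 165, P = 203 − 0.75(165) = 79.25.
dP/dQ = −0.75, so dQ/dP = 1/(−0.75) = -1.333.
ε = (dQ/dP)(P/Q) = (-1.333)(79.25/165).

-0.640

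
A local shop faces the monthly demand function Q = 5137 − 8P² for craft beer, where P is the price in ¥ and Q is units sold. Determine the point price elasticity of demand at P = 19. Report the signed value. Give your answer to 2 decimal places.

-2.57

At P = 19, Q = 2249.
dQ/dP = −16P = -304.
ε = (dQ/dP)(P/Q) = (-304)(19/2249).
|ε| > 1, so demand is elastic at this price.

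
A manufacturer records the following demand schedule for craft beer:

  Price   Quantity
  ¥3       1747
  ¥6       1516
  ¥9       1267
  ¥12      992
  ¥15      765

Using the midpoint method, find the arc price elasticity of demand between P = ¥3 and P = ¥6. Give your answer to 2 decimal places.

At P = 3, Q = 1747; at P = 6, Q = 1516.
ΔQ = -231, ΔP = 3. Midpoints: P̄ = 4.50, Q̄ = 1631.5.
ε = (ΔQ/ΔP)(P̄/Q̄) = (-231/3)(4.50/1631.5).

-0.21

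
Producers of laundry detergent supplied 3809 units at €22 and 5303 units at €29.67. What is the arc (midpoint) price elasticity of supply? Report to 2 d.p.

ΔQ = 5303 − 3809 = 1494; ΔP = 29.67 − 22 = 7.67.
Midpoints: P̄ = 25.84, Q̄ = 4556.0.
ε_s = (ΔQ/ΔP)(P̄/Q̄) = (1494/7.67)(25.84/4556.0).

1.10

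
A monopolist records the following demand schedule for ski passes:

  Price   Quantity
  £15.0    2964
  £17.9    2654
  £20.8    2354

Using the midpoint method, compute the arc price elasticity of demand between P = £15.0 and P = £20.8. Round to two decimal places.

At P = 15.0, Q = 2964; at P = 20.8, Q = 2354.
ΔQ = -610, ΔP = 5.8. Midpoints: P̄ = 17.90, Q̄ = 2659.0.
ε = (ΔQ/ΔP)(P̄/Q̄) = (-610/5.8)(17.90/2659.0).

-0.71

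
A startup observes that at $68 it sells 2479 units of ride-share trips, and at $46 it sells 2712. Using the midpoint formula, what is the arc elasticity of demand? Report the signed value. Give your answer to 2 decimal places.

-0.23

ΔQ = 2712 − 2479 = 233; ΔP = 46 − 68 = -22.
Midpoints: P̄ = 57.00, Q̄ = 2595.5.
ε = (ΔQ/ΔP)(P̄/Q̄) = (233/-22)(57.00/2595.5).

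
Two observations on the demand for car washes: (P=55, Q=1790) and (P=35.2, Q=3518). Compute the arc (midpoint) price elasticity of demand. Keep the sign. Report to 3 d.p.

-1.483

ΔQ = 3518 − 1790 = 1728; ΔP = 35.2 − 55 = -19.8.
Midpoints: P̄ = 45.10, Q̄ = 2654.0.
ε = (ΔQ/ΔP)(P̄/Q̄) = (1728/-19.8)(45.10/2654.0).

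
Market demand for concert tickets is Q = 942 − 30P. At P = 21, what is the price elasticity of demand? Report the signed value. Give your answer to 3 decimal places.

-2.019

At P = 21, Q = 312.
dQ/dP = −30.
ε = (dQ/dP)(P/Q) = (-30)(21/312).
|ε| > 1, so demand is elastic at this price.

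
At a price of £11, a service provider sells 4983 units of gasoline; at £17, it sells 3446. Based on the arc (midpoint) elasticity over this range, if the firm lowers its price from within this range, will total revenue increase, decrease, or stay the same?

decrease

Arc ε = (-1537/6)(14.00/4214.5) ≈ -0.851.
|ε| = 0.85 < 1, so demand is inelastic. A price cut therefore reduces total revenue.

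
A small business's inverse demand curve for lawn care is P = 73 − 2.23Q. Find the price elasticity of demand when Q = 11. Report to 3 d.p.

-1.976

At Q = 11, P = 73 − 2.23(11) = 48.47.
dP/dQ = −2.23, so dQ/dP = 1/(−2.23) = -0.448.
ε = (dQ/dP)(P/Q) = (-0.448)(48.47/11).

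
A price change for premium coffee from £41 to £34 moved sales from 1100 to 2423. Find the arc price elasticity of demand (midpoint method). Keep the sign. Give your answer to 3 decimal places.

-4.024

ΔQ = 2423 − 1100 = 1323; ΔP = 34 − 41 = -7.
Midpoints: P̄ = 37.50, Q̄ = 1761.5.
ε = (ΔQ/ΔP)(P̄/Q̄) = (1323/-7)(37.50/1761.5).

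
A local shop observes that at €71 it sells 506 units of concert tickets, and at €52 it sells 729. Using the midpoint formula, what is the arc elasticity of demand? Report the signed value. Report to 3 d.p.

ΔQ = 729 − 506 = 223; ΔP = 52 − 71 = -19.
Midpoints: P̄ = 61.50, Q̄ = 617.5.
ε = (ΔQ/ΔP)(P̄/Q̄) = (223/-19)(61.50/617.5).

-1.169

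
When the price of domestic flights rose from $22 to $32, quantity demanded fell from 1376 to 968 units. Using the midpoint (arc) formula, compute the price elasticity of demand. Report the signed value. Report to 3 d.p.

ΔQ = 968 − 1376 = -408; ΔP = 32 − 22 = 10.
Midpoints: P̄ = 27.00, Q̄ = 1172.0.
ε = (ΔQ/ΔP)(P̄/Q̄) = (-408/10)(27.00/1172.0).

-0.940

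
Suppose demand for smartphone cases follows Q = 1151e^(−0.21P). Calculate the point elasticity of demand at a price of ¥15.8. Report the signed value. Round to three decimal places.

-3.318

At P = 15.8, Q = 41.695.
dQ/dP = −0.21·1151e^(−0.21P) = −0.21Q = -8.756.
ε = (dQ/dP)(P/Q) = (-8.756)(15.8/41.695).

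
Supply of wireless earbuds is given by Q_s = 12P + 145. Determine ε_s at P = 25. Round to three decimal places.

0.674

At P = 25, Q_s = 445.
dQ_s/dP = 12.
ε_s = (dQ_s/dP)(P/Q_s) = (12)(25/445).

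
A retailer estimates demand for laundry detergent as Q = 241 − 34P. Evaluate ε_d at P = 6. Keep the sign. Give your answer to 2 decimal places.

At P = 6, Q = 37.
dQ/dP = −34.
ε = (dQ/dP)(P/Q) = (-34)(6/37).

-5.51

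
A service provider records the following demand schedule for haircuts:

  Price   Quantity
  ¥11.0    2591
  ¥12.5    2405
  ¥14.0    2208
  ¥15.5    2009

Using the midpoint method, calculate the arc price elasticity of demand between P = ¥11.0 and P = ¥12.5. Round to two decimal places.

At P = 11.0, Q = 2591; at P = 12.5, Q = 2405.
ΔQ = -186, ΔP = 1.5. Midpoints: P̄ = 11.75, Q̄ = 2498.0.
ε = (ΔQ/ΔP)(P̄/Q̄) = (-186/1.5)(11.75/2498.0).

-0.58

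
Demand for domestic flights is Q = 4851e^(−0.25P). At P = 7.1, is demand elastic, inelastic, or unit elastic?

Q = 822.164, dQ/dP = -205.541.
ε = (dQ/dP)(P/Q) ≈ -1.775.
|ε| = 1.77 > 1.

elastic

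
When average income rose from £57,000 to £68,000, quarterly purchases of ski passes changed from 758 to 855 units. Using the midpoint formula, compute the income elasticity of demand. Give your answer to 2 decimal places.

ΔQ = 97, ΔI = 11000. Midpoints: Ī = 62,500, Q̄ = 806.5.
ε_I = (ΔQ/ΔI)(Ī/Q̄) = (97/11000)(62500/806.5).
ε_I > 0, so the good is normal.

0.68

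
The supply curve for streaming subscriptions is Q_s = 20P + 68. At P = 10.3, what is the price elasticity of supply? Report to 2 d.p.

At P = 10.3, Q_s = 274.
dQ_s/dP = 20.
ε_s = (dQ_s/dP)(P/Q_s) = (20)(10.3/274).

0.75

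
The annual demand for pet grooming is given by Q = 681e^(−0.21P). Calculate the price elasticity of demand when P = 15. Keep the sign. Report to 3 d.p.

-3.150

At P = 15, Q = 29.182.
dQ/dP = −0.21·681e^(−0.21P) = −0.21Q = -6.128.
ε = (dQ/dP)(P/Q) = (-6.128)(15/29.182).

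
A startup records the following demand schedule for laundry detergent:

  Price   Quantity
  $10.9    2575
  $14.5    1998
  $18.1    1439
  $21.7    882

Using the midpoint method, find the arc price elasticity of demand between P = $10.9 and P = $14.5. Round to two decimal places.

-0.89

At P = 10.9, Q = 2575; at P = 14.5, Q = 1998.
ΔQ = -577, ΔP = 3.6. Midpoints: P̄ = 12.70, Q̄ = 2286.5.
ε = (ΔQ/ΔP)(P̄/Q̄) = (-577/3.6)(12.70/2286.5).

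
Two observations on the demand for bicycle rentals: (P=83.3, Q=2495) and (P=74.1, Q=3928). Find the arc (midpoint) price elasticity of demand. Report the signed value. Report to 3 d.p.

ΔQ = 3928 − 2495 = 1433; ΔP = 74.1 − 83.3 = -9.2.
Midpoints: P̄ = 78.70, Q̄ = 3211.5.
ε = (ΔQ/ΔP)(P̄/Q̄) = (1433/-9.2)(78.70/3211.5).

-3.817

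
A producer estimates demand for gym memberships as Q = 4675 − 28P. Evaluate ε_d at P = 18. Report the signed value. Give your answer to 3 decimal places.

-0.121

At P = 18, Q = 4171.
dQ/dP = −28.
ε = (dQ/dP)(P/Q) = (-28)(18/4171).
|ε| < 1, so demand is inelastic at this price.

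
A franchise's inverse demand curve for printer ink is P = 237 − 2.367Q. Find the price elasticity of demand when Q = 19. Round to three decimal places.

-4.270

At Q = 19, P = 237 − 2.367(19) = 192.03.
dP/dQ = −2.367, so dQ/dP = 1/(−2.367) = -0.422.
ε = (dQ/dP)(P/Q) = (-0.422)(192.03/19).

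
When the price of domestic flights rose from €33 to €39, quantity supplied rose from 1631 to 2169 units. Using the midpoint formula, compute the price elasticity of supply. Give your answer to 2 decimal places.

1.70

ΔQ = 2169 − 1631 = 538; ΔP = 39 − 33 = 6.
Midpoints: P̄ = 36.00, Q̄ = 1900.0.
ε_s = (ΔQ/ΔP)(P̄/Q̄) = (538/6)(36.00/1900.0).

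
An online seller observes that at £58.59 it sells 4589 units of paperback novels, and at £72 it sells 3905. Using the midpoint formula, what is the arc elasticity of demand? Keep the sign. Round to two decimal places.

ΔQ = 3905 − 4589 = -684; ΔP = 72 − 58.59 = 13.41.
Midpoints: P̄ = 65.30, Q̄ = 4247.0.
ε = (ΔQ/ΔP)(P̄/Q̄) = (-684/13.41)(65.30/4247.0).

-0.78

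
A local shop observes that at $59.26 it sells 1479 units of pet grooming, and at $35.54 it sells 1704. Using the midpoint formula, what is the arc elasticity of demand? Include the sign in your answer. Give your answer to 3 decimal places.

-0.283

ΔQ = 1704 − 1479 = 225; ΔP = 35.54 − 59.26 = -23.72.
Midpoints: P̄ = 47.40, Q̄ = 1591.5.
ε = (ΔQ/ΔP)(P̄/Q̄) = (225/-23.72)(47.40/1591.5).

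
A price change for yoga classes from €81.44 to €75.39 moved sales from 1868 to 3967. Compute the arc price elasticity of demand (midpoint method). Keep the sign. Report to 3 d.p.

ΔQ = 3967 − 1868 = 2099; ΔP = 75.39 − 81.44 = -6.05.
Midpoints: P̄ = 78.41, Q̄ = 2917.5.
ε = (ΔQ/ΔP)(P̄/Q̄) = (2099/-6.05)(78.41/2917.5).

-9.325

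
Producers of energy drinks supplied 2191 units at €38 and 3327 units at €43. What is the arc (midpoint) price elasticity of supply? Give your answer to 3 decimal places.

3.335

ΔQ = 3327 − 2191 = 1136; ΔP = 43 − 38 = 5.
Midpoints: P̄ = 40.50, Q̄ = 2759.0.
ε_s = (ΔQ/ΔP)(P̄/Q̄) = (1136/5)(40.50/2759.0).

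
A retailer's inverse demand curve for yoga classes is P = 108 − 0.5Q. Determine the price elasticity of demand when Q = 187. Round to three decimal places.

At Q = 187, P = 108 − 0.5(187) = 14.50.
dP/dQ = −0.5, so dQ/dP = 1/(−0.5) = -2.000.
ε = (dQ/dP)(P/Q) = (-2.000)(14.50/187).

-0.155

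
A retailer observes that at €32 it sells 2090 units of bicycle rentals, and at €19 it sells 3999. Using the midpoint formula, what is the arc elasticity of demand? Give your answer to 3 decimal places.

-1.230

ΔQ = 3999 − 2090 = 1909; ΔP = 19 − 32 = -13.
Midpoints: P̄ = 25.50, Q̄ = 3044.5.
ε = (ΔQ/ΔP)(P̄/Q̄) = (1909/-13)(25.50/3044.5).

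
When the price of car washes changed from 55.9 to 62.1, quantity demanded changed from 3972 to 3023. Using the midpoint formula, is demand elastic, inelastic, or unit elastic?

Arc ε ≈ -2.582.
|ε| = 2.58 > 1.

elastic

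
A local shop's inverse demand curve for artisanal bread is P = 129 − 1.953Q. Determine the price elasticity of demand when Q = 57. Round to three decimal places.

-0.159

At Q = 57, P = 129 − 1.953(57) = 17.68.
dP/dQ = −1.953, so dQ/dP = 1/(−1.953) = -0.512.
ε = (dQ/dP)(P/Q) = (-0.512)(17.68/57).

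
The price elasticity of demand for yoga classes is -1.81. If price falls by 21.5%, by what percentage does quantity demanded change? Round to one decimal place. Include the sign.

%ΔQ ≈ ε × %ΔP = (-1.81)(-21.5%) = 38.91%.

38.9%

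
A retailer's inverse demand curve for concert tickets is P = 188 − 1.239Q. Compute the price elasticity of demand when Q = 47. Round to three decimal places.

-2.228

At Q = 47, P = 188 − 1.239(47) = 129.77.
dP/dQ = −1.239, so dQ/dP = 1/(−1.239) = -0.807.
ε = (dQ/dP)(P/Q) = (-0.807)(129.77/47).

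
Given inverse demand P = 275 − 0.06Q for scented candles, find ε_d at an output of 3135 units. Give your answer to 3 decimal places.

At Q = 3135, P = 275 − 0.06(3135) = 86.90.
dP/dQ = −0.06, so dQ/dP = 1/(−0.06) = -16.667.
ε = (dQ/dP)(P/Q) = (-16.667)(86.90/3135).

-0.462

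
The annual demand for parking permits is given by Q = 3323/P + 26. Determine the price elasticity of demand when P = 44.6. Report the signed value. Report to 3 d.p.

-0.741

At P = 44.6, Q = 100.507.
dQ/dP = −3323/P² = -1.671.
ε = (dQ/dP)(P/Q) = (-1.671)(44.6/100.507).
|ε| < 1, so demand is inelastic at this price.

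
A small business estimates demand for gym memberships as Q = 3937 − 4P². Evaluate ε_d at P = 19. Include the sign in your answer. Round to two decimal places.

At P = 19, Q = 2493.
dQ/dP = −8P = -152.
ε = (dQ/dP)(P/Q) = (-152)(19/2493).
|ε| > 1, so demand is elastic at this price.

-1.16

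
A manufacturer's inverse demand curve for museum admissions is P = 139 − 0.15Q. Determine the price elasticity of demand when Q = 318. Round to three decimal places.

At Q = 318, P = 139 − 0.15(318) = 91.30.
dP/dQ = −0.15, so dQ/dP = 1/(−0.15) = -6.667.
ε = (dQ/dP)(P/Q) = (-6.667)(91.30/318).

-1.914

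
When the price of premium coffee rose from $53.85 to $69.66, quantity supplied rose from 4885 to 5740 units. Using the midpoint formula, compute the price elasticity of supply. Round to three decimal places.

ΔQ = 5740 − 4885 = 855; ΔP = 69.66 − 53.85 = 15.81.
Midpoints: P̄ = 61.75, Q̄ = 5312.5.
ε_s = (ΔQ/ΔP)(P̄/Q̄) = (855/15.81)(61.75/5312.5).

0.629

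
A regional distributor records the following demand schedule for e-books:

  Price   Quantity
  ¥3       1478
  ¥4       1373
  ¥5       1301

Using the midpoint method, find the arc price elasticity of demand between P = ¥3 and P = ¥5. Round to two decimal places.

At P = 3, Q = 1478; at P = 5, Q = 1301.
ΔQ = -177, ΔP = 2. Midpoints: P̄ = 4.00, Q̄ = 1389.5.
ε = (ΔQ/ΔP)(P̄/Q̄) = (-177/2)(4.00/1389.5).

-0.25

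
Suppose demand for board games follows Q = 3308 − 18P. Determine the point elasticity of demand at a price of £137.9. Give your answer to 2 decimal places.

At P = 137.9, Q = 825.800.
dQ/dP = −18.
ε = (dQ/dP)(P/Q) = (-18)(137.9/825.800).

-3.01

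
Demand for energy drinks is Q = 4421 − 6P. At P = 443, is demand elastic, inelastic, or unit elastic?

Q = 1763, dQ/dP = -6.
ε = (dQ/dP)(P/Q) ≈ -1.508.
|ε| = 1.51 > 1.

elastic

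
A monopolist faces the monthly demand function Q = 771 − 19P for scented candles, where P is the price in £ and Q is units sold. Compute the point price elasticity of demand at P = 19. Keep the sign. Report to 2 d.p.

At P = 19, Q = 410.
dQ/dP = −19.
ε = (dQ/dP)(P/Q) = (-19)(19/410).

-0.88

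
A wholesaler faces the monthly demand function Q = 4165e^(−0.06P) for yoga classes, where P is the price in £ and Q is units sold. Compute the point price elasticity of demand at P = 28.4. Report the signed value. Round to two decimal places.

At P = 28.4, Q = 757.839.
dQ/dP = −0.06·4165e^(−0.06P) = −0.06Q = -45.470.
ε = (dQ/dP)(P/Q) = (-45.470)(28.4/757.839).

-1.70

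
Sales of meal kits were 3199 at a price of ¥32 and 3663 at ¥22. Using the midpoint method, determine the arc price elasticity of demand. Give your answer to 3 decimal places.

ΔQ = 3663 − 3199 = 464; ΔP = 22 − 32 = -10.
Midpoints: P̄ = 27.00, Q̄ = 3431.0.
ε = (ΔQ/ΔP)(P̄/Q̄) = (464/-10)(27.00/3431.0).

-0.365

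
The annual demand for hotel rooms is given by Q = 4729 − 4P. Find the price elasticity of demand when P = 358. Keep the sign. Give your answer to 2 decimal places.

At P = 358, Q = 3297.
dQ/dP = −4.
ε = (dQ/dP)(P/Q) = (-4)(358/3297).

-0.43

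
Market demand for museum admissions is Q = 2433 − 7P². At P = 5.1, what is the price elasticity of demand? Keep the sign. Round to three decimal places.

At P = 5.1, Q = 2250.930.
dQ/dP = −14P = -71.400.
ε = (dQ/dP)(P/Q) = (-71.400)(5.1/2250.930).

-0.162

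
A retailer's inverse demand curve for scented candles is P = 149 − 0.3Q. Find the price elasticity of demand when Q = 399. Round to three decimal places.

-0.245

At Q = 399, P = 149 − 0.3(399) = 29.30.
dP/dQ = −0.3, so dQ/dP = 1/(−0.3) = -3.333.
ε = (dQ/dP)(P/Q) = (-3.333)(29.30/399).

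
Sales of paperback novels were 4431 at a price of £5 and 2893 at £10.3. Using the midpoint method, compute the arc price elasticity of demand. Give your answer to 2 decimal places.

ΔQ = 2893 − 4431 = -1538; ΔP = 10.3 − 5 = 5.3.
Midpoints: P̄ = 7.65, Q̄ = 3662.0.
ε = (ΔQ/ΔP)(P̄/Q̄) = (-1538/5.3)(7.65/3662.0).

-0.61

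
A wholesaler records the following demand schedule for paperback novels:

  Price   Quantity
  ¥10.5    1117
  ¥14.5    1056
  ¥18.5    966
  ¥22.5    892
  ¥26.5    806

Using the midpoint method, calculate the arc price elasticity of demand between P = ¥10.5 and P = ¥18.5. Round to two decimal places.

At P = 10.5, Q = 1117; at P = 18.5, Q = 966.
ΔQ = -151, ΔP = 8.0. Midpoints: P̄ = 14.50, Q̄ = 1041.5.
ε = (ΔQ/ΔP)(P̄/Q̄) = (-151/8.0)(14.50/1041.5).

-0.26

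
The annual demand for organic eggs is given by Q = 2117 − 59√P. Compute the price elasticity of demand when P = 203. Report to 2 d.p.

-0.33

At P = 203, Q = 1276.379.
dQ/dP = −59/(2√P) = -2.070.
ε = (dQ/dP)(P/Q) = (-2.070)(203/1276.379).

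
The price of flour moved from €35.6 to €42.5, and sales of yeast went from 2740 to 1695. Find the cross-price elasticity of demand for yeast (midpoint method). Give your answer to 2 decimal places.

ΔQ_x = 1695 − 2740 = -1045; ΔP_y = 42.5 − 35.6 = 6.9.
Midpoints: P̄_y = 39.05, Q̄_x = 2217.5.
ε_xy = (ΔQ_x/ΔP_y)(P̄_y/Q̄_x) = (-1045/6.9)(39.05/2217.5).

-2.67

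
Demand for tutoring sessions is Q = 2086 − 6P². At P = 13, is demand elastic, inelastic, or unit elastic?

Q = 1072, dQ/dP = -156.
ε = (dQ/dP)(P/Q) ≈ -1.892.
|ε| = 1.89 > 1.

elastic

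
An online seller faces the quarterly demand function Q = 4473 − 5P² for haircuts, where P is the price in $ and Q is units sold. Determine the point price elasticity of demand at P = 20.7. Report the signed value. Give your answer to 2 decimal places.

-1.84

At P = 20.7, Q = 2330.550.
dQ/dP = −10P = -207.
ε = (dQ/dP)(P/Q) = (-207)(20.7/2330.550).
|ε| > 1, so demand is elastic at this price.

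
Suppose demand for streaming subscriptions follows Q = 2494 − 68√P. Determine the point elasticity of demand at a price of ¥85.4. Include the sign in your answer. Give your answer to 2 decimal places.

At P = 85.4, Q = 1865.598.
dQ/dP = −68/(2√P) = -3.679.
ε = (dQ/dP)(P/Q) = (-3.679)(85.4/1865.598).

-0.17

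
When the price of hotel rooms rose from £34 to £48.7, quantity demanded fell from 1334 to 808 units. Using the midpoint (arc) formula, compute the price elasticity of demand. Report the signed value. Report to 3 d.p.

ΔQ = 808 − 1334 = -526; ΔP = 48.7 − 34 = 14.7.
Midpoints: P̄ = 41.35, Q̄ = 1071.0.
ε = (ΔQ/ΔP)(P̄/Q̄) = (-526/14.7)(41.35/1071.0).

-1.382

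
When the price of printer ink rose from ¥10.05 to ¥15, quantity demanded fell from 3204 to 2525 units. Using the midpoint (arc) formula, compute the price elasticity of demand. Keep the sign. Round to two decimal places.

ΔQ = 2525 − 3204 = -679; ΔP = 15 − 10.05 = 4.95.
Midpoints: P̄ = 12.53, Q̄ = 2864.5.
ε = (ΔQ/ΔP)(P̄/Q̄) = (-679/4.95)(12.53/2864.5).

-0.60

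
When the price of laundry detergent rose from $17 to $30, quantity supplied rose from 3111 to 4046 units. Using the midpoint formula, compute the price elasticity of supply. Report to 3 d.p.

0.472

ΔQ = 4046 − 3111 = 935; ΔP = 30 − 17 = 13.
Midpoints: P̄ = 23.50, Q̄ = 3578.5.
ε_s = (ΔQ/ΔP)(P̄/Q̄) = (935/13)(23.50/3578.5).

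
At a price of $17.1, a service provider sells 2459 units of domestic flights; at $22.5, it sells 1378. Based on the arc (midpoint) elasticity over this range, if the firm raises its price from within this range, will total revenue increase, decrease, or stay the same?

decrease

Arc ε = (-1081/5.4)(19.80/1918.5) ≈ -2.066.
|ε| = 2.07 > 1, so demand is elastic. A price rise therefore reduces total revenue.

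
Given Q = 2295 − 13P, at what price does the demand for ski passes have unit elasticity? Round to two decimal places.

88.27

For linear demand Q = a − bP, ε = −bP/(a − bP). |ε| = 1 when bP = a − bP, i.e. P = a/(2b).
P = 2295/(2·13) = 2295/26 = 88.2692.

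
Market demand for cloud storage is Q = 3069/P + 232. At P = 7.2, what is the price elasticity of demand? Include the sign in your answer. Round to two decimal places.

At P = 7.2, Q = 658.250.
dQ/dP = −3069/P² = -59.201.
ε = (dQ/dP)(P/Q) = (-59.201)(7.2/658.250).
|ε| < 1, so demand is inelastic at this price.

-0.65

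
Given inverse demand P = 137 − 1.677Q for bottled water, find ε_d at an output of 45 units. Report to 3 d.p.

At Q = 45, P = 137 − 1.677(45) = 61.53.
dP/dQ = −1.677, so dQ/dP = 1/(−1.677) = -0.596.
ε = (dQ/dP)(P/Q) = (-0.596)(61.53/45).

-0.815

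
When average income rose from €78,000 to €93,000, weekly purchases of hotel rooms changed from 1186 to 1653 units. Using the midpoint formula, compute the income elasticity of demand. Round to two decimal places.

ΔQ = 467, ΔI = 15000. Midpoints: Ī = 85,500, Q̄ = 1419.5.
ε_I = (ΔQ/ΔI)(Ī/Q̄) = (467/15000)(85500/1419.5).

1.88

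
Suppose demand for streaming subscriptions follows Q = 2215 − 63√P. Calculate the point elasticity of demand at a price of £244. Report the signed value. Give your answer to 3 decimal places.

At P = 244, Q = 1230.909.
dQ/dP = −63/(2√P) = -2.017.
ε = (dQ/dP)(P/Q) = (-2.017)(244/1230.909).

-0.400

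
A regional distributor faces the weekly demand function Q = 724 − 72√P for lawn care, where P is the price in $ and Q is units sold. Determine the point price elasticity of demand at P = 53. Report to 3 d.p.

-1.312

At P = 53, Q = 199.832.
dQ/dP = −72/(2√P) = -4.945.
ε = (dQ/dP)(P/Q) = (-4.945)(53/199.832).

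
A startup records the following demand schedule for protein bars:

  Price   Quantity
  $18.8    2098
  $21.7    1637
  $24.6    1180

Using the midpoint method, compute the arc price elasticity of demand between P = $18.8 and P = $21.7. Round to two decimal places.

At P = 18.8, Q = 2098; at P = 21.7, Q = 1637.
ΔQ = -461, ΔP = 2.9. Midpoints: P̄ = 20.25, Q̄ = 1867.5.
ε = (ΔQ/ΔP)(P̄/Q̄) = (-461/2.9)(20.25/1867.5).

-1.72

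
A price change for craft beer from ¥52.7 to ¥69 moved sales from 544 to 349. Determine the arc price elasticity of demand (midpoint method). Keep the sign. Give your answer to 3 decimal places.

ΔQ = 349 − 544 = -195; ΔP = 69 − 52.7 = 16.3.
Midpoints: P̄ = 60.85, Q̄ = 446.5.
ε = (ΔQ/ΔP)(P̄/Q̄) = (-195/16.3)(60.85/446.5).

-1.630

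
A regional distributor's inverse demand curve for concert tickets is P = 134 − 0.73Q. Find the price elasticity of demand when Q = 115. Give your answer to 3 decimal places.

-0.596

At Q = 115, P = 134 − 0.73(115) = 50.05.
dP/dQ = −0.73, so dQ/dP = 1/(−0.73) = -1.370.
ε = (dQ/dP)(P/Q) = (-1.370)(50.05/115).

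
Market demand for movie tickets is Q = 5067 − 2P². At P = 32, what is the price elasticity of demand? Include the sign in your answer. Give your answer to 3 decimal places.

-1.357

At P = 32, Q = 3019.
dQ/dP = −4P = -128.
ε = (dQ/dP)(P/Q) = (-128)(32/3019).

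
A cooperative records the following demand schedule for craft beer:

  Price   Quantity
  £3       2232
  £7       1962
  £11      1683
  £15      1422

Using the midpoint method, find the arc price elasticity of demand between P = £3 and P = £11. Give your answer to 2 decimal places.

At P = 3, Q = 2232; at P = 11, Q = 1683.
ΔQ = -549, ΔP = 8. Midpoints: P̄ = 7.00, Q̄ = 1957.5.
ε = (ΔQ/ΔP)(P̄/Q̄) = (-549/8)(7.00/1957.5).

-0.25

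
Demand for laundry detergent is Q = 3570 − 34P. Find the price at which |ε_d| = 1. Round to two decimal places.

For linear demand Q = a − bP, ε = −bP/(a − bP). |ε| = 1 when bP = a − bP, i.e. P = a/(2b).
P = 3570/(2·34) = 3570/68 = 52.5000.

52.50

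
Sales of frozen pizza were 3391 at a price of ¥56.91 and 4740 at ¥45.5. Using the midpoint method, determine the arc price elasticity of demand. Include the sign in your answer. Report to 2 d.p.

-1.49

ΔQ = 4740 − 3391 = 1349; ΔP = 45.5 − 56.91 = -11.41.
Midpoints: P̄ = 51.20, Q̄ = 4065.5.
ε = (ΔQ/ΔP)(P̄/Q̄) = (1349/-11.41)(51.20/4065.5).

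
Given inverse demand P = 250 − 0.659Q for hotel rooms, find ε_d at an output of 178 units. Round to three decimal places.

At Q = 178, P = 250 − 0.659(178) = 132.70.
dP/dQ = −0.659, so dQ/dP = 1/(−0.659) = -1.517.
ε = (dQ/dP)(P/Q) = (-1.517)(132.70/178).

-1.131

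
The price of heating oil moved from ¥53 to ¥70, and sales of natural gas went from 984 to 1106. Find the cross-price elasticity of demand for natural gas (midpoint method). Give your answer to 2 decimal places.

0.42

ΔQ_x = 1106 − 984 = 122; ΔP_y = 70 − 53 = 17.
Midpoints: P̄_y = 61.50, Q̄_x = 1045.0.
ε_xy = (ΔQ_x/ΔP_y)(P̄_y/Q̄_x) = (122/17)(61.50/1045.0).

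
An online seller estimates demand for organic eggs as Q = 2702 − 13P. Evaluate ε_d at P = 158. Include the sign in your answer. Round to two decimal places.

At P = 158, Q = 648.
dQ/dP = −13.
ε = (dQ/dP)(P/Q) = (-13)(158/648).

-3.17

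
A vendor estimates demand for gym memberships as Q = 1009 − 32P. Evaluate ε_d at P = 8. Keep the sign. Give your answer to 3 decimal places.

At P = 8, Q = 753.
dQ/dP = −32.
ε = (dQ/dP)(P/Q) = (-32)(8/753).
|ε| < 1, so demand is inelastic at this price.

-0.340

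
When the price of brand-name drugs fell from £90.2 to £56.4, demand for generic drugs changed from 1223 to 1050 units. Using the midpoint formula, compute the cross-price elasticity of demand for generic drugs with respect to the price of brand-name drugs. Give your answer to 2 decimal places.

ΔQ_x = 1050 − 1223 = -173; ΔP_y = 56.4 − 90.2 = -33.8.
Midpoints: P̄_y = 73.30, Q̄_x = 1136.5.
ε_xy = (ΔQ_x/ΔP_y)(P̄_y/Q̄_x) = (-173/-33.8)(73.30/1136.5).

0.33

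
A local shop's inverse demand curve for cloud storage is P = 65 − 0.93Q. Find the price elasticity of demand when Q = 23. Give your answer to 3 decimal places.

-2.039

At Q = 23, P = 65 − 0.93(23) = 43.61.
dP/dQ = −0.93, so dQ/dP = 1/(−0.93) = -1.075.
ε = (dQ/dP)(P/Q) = (-1.075)(43.61/23).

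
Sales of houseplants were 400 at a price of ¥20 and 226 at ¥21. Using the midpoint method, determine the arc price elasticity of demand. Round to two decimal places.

-11.40

ΔQ = 226 − 400 = -174; ΔP = 21 − 20 = 1.
Midpoints: P̄ = 20.50, Q̄ = 313.0.
ε = (ΔQ/ΔP)(P̄/Q̄) = (-174/1)(20.50/313.0).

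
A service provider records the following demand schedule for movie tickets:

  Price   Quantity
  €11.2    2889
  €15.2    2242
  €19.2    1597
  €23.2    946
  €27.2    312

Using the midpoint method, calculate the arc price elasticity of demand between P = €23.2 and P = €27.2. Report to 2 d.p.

-6.35

At P = 23.2, Q = 946; at P = 27.2, Q = 312.
ΔQ = -634, ΔP = 4.0. Midpoints: P̄ = 25.20, Q̄ = 629.0.
ε = (ΔQ/ΔP)(P̄/Q̄) = (-634/4.0)(25.20/629.0).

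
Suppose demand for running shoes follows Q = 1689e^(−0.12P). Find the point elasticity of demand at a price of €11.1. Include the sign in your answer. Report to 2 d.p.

At P = 11.1, Q = 445.810.
dQ/dP = −0.12·1689e^(−0.12P) = −0.12Q = -53.497.
ε = (dQ/dP)(P/Q) = (-53.497)(11.1/445.810).
|ε| > 1, so demand is elastic at this price.

-1.33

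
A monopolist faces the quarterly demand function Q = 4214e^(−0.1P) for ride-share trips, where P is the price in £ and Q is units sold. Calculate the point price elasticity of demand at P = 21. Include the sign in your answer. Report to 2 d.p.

-2.10

At P = 21, Q = 516.031.
dQ/dP = −0.1·4214e^(−0.1P) = −0.1Q = -51.603.
ε = (dQ/dP)(P/Q) = (-51.603)(21/516.031).
|ε| > 1, so demand is elastic at this price.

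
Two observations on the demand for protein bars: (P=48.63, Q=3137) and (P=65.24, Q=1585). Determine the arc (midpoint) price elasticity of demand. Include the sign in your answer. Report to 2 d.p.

ΔQ = 1585 − 3137 = -1552; ΔP = 65.24 − 48.63 = 16.61.
Midpoints: P̄ = 56.94, Q̄ = 2361.0.
ε = (ΔQ/ΔP)(P̄/Q̄) = (-1552/16.61)(56.94/2361.0).

-2.25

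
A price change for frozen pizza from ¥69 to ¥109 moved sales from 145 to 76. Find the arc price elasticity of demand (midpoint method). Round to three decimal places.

ΔQ = 76 − 145 = -69; ΔP = 109 − 69 = 40.
Midpoints: P̄ = 89.00, Q̄ = 110.5.
ε = (ΔQ/ΔP)(P̄/Q̄) = (-69/40)(89.00/110.5).

-1.389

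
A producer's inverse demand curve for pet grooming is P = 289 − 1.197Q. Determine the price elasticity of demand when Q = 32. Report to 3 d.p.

At Q = 32, P = 289 − 1.197(32) = 250.70.
dP/dQ = −1.197, so dQ/dP = 1/(−1.197) = -0.835.
ε = (dQ/dP)(P/Q) = (-0.835)(250.70/32).

-6.545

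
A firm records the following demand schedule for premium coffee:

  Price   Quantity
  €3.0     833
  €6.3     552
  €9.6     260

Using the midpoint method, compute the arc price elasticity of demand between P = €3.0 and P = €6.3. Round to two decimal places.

At P = 3.0, Q = 833; at P = 6.3, Q = 552.
ΔQ = -281, ΔP = 3.3. Midpoints: P̄ = 4.65, Q̄ = 692.5.
ε = (ΔQ/ΔP)(P̄/Q̄) = (-281/3.3)(4.65/692.5).

-0.57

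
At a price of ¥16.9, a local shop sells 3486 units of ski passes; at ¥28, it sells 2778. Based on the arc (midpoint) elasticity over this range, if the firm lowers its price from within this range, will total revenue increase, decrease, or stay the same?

Arc ε = (-708/11.1)(22.45/3132.0) ≈ -0.457.
|ε| = 0.46 < 1, so demand is inelastic. A price cut therefore reduces total revenue.

decrease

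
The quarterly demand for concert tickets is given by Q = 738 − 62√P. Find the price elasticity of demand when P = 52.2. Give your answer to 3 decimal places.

At P = 52.2, Q = 290.053.
dQ/dP = −62/(2√P) = -4.291.
ε = (dQ/dP)(P/Q) = (-4.291)(52.2/290.053).

-0.772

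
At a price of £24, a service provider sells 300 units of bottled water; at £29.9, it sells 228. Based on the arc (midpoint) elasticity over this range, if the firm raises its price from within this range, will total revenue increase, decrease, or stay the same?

Arc ε = (-72/5.9)(26.95/264.0) ≈ -1.246.
|ε| = 1.25 > 1, so demand is elastic. A price rise therefore reduces total revenue.

decrease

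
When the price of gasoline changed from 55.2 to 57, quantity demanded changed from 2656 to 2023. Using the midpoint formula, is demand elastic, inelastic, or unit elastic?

elastic

Arc ε ≈ -8.433.
|ε| = 8.43 > 1.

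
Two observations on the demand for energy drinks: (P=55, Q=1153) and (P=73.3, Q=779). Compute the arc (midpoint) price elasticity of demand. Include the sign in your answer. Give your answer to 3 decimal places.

ΔQ = 779 − 1153 = -374; ΔP = 73.3 − 55 = 18.3.
Midpoints: P̄ = 64.15, Q̄ = 966.0.
ε = (ΔQ/ΔP)(P̄/Q̄) = (-374/18.3)(64.15/966.0).

-1.357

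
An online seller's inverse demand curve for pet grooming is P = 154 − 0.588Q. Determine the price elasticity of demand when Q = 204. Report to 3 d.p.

-0.284

At Q = 204, P = 154 − 0.588(204) = 34.05.
dP/dQ = −0.588, so dQ/dP = 1/(−0.588) = -1.701.
ε = (dQ/dP)(P/Q) = (-1.701)(34.05/204).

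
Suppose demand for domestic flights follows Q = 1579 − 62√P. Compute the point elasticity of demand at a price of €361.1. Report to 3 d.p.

-1.470

At P = 361.1, Q = 400.837.
dQ/dP = −62/(2√P) = -1.631.
ε = (dQ/dP)(P/Q) = (-1.631)(361.1/400.837).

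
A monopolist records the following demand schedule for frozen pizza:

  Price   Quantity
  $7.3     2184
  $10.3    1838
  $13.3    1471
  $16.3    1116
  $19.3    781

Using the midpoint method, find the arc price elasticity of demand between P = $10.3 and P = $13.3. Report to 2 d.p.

At P = 10.3, Q = 1838; at P = 13.3, Q = 1471.
ΔQ = -367, ΔP = 3.0. Midpoints: P̄ = 11.80, Q̄ = 1654.5.
ε = (ΔQ/ΔP)(P̄/Q̄) = (-367/3.0)(11.80/1654.5).

-0.87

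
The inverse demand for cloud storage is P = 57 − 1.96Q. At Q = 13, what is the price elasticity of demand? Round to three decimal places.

-1.237

At Q = 13, P = 57 − 1.96(13) = 31.52.
dP/dQ = −1.96, so dQ/dP = 1/(−1.96) = -0.510.
ε = (dQ/dP)(P/Q) = (-0.510)(31.52/13).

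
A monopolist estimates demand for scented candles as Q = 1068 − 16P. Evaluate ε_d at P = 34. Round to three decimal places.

At P = 34, Q = 524.
dQ/dP = −16.
ε = (dQ/dP)(P/Q) = (-16)(34/524).

-1.038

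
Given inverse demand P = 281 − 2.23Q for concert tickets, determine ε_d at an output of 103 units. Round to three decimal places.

At Q = 103, P = 281 − 2.23(103) = 51.31.
dP/dQ = −2.23, so dQ/dP = 1/(−2.23) = -0.448.
ε = (dQ/dP)(P/Q) = (-0.448)(51.31/103).

-0.223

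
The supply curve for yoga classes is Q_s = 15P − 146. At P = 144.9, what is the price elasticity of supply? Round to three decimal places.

1.072

At P = 144.9, Q_s = 2027.50.
dQ_s/dP = 15.
ε_s = (dQ_s/dP)(P/Q_s) = (15)(144.9/2027.50).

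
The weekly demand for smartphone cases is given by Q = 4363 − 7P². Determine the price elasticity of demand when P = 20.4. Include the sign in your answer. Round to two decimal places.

At P = 20.4, Q = 1449.880.
dQ/dP = −14P = -285.600.
ε = (dQ/dP)(P/Q) = (-285.600)(20.4/1449.880).
|ε| > 1, so demand is elastic at this price.

-4.02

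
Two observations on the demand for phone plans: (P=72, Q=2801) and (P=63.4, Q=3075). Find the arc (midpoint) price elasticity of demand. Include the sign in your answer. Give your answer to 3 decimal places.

-0.734

ΔQ = 3075 − 2801 = 274; ΔP = 63.4 − 72 = -8.6.
Midpoints: P̄ = 67.70, Q̄ = 2938.0.
ε = (ΔQ/ΔP)(P̄/Q̄) = (274/-8.6)(67.70/2938.0).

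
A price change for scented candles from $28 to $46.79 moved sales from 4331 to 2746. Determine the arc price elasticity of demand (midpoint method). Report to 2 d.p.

-0.89

ΔQ = 2746 − 4331 = -1585; ΔP = 46.79 − 28 = 18.79.
Midpoints: P̄ = 37.39, Q̄ = 3538.5.
ε = (ΔQ/ΔP)(P̄/Q̄) = (-1585/18.79)(37.39/3538.5).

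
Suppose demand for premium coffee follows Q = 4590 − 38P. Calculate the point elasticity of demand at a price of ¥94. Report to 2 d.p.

-3.51

At P = 94, Q = 1018.
dQ/dP = −38.
ε = (dQ/dP)(P/Q) = (-38)(94/1018).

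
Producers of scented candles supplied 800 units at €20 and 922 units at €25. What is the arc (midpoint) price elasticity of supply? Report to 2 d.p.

0.64

ΔQ = 922 − 800 = 122; ΔP = 25 − 20 = 5.
Midpoints: P̄ = 22.50, Q̄ = 861.0.
ε_s = (ΔQ/ΔP)(P̄/Q̄) = (122/5)(22.50/861.0).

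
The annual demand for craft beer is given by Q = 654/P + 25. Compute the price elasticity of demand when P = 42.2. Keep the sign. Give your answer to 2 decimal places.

At P = 42.2, Q = 40.498.
dQ/dP = −654/P² = -0.367.
ε = (dQ/dP)(P/Q) = (-0.367)(42.2/40.498).

-0.38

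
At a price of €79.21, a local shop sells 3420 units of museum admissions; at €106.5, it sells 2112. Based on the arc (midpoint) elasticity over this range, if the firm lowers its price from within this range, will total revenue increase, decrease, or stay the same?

Arc ε = (-1308/27.29)(92.85/2766.0) ≈ -1.609.
|ε| = 1.61 > 1, so demand is elastic. A price cut therefore raises total revenue.

increase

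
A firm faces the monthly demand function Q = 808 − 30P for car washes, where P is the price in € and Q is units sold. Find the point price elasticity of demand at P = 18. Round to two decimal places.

-2.01

At P = 18, Q = 268.
dQ/dP = −30.
ε = (dQ/dP)(P/Q) = (-30)(18/268).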